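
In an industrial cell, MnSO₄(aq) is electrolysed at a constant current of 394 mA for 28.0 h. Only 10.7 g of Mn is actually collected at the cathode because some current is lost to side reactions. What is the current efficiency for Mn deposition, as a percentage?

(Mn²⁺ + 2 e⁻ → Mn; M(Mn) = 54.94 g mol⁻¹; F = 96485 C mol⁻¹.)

Q = I·t = 0.3940 × 100800 = 39720 C; n(e⁻) = 39720/96485 = 0.4116 mol.
Theoretical n(Mn) = n(e⁻)/2 = 0.2058 mol, i.e. m_theo = 0.2058 × 54.94 = 11.31 g.
Efficiency = m_actual / m_theo = 10.7 / 11.31 = 94.6 %.

94.6 %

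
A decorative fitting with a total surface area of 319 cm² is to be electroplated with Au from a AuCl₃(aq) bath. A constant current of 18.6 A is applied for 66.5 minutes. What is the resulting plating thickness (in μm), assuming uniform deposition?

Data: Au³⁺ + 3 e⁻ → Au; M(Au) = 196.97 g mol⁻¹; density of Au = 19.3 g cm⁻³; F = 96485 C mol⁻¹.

Q = I·t = 18.60 × 3990.0 = 74210 C; n(e⁻) = 0.7692 mol.
n(Au) = n(e⁻)/3 = 0.2564 mol, so m = 0.2564 × 196.97 = 50.50 g.
Volume = m/ρ = 50.50 / 19.3 = 2.617 cm³.
Thickness = V/A = 2.617 / 319 = 0.00820 cm = 82.0 μm.

82.0 μm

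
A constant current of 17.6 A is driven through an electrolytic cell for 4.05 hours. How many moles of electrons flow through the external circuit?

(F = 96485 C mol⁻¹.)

2.66 mol

Q = I·t = 17.60 A × 14580 s = 256600 C.
n(e⁻) = Q/F = 256600 / 96485 = 2.66 mol.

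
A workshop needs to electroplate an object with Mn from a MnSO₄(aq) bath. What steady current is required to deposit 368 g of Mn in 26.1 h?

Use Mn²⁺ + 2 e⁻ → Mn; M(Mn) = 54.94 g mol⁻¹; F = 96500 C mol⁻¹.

13.8 A

n(Mn) = 368 / 54.94 = 6.698 mol.
n(e⁻) = 2 × 6.698 = 13.40 mol.
Q = n(e⁻)·F = 13.40 × 96500 = 1293000 C.
I = Q/t = 1293000 / 93960 s = 13.8 A.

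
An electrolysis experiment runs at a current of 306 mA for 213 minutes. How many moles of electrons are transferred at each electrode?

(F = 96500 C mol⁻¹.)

Q = I·t = 0.3060 A × 12780 s = 3911 C.
n(e⁻) = Q/F = 3911 / 96500 = 0.0405 mol.

0.0405 mol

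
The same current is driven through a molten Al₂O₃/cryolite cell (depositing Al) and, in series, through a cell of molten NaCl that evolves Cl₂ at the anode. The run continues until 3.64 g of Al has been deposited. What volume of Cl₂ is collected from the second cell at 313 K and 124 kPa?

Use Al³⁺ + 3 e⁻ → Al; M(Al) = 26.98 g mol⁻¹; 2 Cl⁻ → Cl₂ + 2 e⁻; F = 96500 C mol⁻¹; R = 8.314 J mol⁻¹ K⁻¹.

4.25 L

n(Al) = 3.64 / 26.98 = 0.1349 mol, so n(e⁻) = 3 × 0.1349 = 0.4047 mol.
The cells are in series, so the same 0.4047 mol of electrons passes through the second cell.
2 Cl⁻ → Cl₂ + 2 e⁻ — 2 mol e⁻ per mol Cl₂, so n(Cl₂) = 0.4047/2 = 0.2024 mol.
V = nRT/P = (0.2024 × 8.314 × 313) / (124 × 10³) = 0.00425 m³ = 4.25 L.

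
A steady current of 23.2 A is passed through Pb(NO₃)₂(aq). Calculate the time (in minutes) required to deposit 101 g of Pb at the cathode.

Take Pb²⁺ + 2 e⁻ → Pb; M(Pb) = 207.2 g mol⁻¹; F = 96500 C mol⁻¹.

n(Pb) = m/M = 101 / 207.2 = 0.4875 mol.
Each Pb atom requires 2 electrons, so n(e⁻) = 2 × 0.4875 = 0.9749 mol.
Q = n(e⁻)·F = 0.9749 × 96500 = 94080 C.
t = Q/I = 94080 / 23.20 A = 4055 s = 67.6 min.

67.6 min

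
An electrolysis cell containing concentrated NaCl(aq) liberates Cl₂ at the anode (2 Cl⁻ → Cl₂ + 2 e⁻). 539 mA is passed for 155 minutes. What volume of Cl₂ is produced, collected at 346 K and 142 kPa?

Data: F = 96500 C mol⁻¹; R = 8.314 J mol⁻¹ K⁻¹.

0.526 L

Q = I·t = 0.5390 A × 9300.0 s = 5013 C.
n(e⁻) = Q/F = 5013 / 96500 = 0.05195 mol.
2 electrons are transferred per Cl₂ molecule, so n(Cl₂) = 0.05195 / 2 = 0.02597 mol.
V = nRT/P = (0.02597 × 8.314 × 346) / (142 × 10³ Pa) = 5.26 × 10⁻⁴ m³ = 0.526 L.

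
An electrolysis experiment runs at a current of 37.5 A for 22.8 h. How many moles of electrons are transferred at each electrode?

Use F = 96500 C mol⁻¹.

31.9 mol

Q = I·t = 37.50 A × 82080 s = 3078000 C.
n(e⁻) = Q/F = 3078000 / 96500 = 31.9 mol.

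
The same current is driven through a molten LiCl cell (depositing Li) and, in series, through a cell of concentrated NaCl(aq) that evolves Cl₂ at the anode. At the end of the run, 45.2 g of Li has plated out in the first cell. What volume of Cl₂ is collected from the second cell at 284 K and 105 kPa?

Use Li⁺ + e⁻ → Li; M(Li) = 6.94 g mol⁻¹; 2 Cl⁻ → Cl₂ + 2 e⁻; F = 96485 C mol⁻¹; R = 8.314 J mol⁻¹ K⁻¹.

73.2 L

n(Li) = 45.2 / 6.94 = 6.513 mol, so n(e⁻) = 1 × 6.513 = 6.513 mol.
The cells are in series, so the same 6.513 mol of electrons passes through the second cell.
2 Cl⁻ → Cl₂ + 2 e⁻ — 2 mol e⁻ per mol Cl₂, so n(Cl₂) = 6.513/2 = 3.256 mol.
V = nRT/P = (3.256 × 8.314 × 284) / (105 × 10³) = 0.0732 m³ = 73.2 L.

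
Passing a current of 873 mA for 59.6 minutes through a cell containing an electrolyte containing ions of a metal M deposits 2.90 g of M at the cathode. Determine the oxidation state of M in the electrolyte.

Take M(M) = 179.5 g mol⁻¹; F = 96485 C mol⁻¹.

+2

Q = I·t = 0.8730 A × 3576.0 s = 3122 C, so n(e⁻) = 3122/96485 = 0.03236 mol.
n(M) deposited = 2.90 / 179.5 = 0.01616 mol.
Electrons per atom = n(e⁻)/n(M) = 0.03236 / 0.01616 = 2.00 ≈ 2, so the ion is M²⁺.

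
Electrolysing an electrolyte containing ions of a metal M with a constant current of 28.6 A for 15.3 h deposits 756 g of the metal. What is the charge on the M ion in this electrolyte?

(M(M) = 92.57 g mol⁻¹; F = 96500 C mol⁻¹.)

Q = I·t = 28.60 A × 55080 s = 1575000 C, so n(e⁻) = 1575000/96500 = 16.32 mol.
n(M) deposited = 756 / 92.57 = 8.167 mol.
Electrons per atom = n(e⁻)/n(M) = 16.32 / 8.167 = 2.00 ≈ 2, so the ion is M²⁺.

+2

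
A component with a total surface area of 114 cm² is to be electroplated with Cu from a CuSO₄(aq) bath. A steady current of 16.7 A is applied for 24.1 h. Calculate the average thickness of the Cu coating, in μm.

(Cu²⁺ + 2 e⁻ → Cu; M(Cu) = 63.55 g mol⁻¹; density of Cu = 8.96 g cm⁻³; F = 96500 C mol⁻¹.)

Q = I·t = 16.70 × 86760 = 1449000 C; n(e⁻) = 15.01 mol.
n(Cu) = n(e⁻)/2 = 7.507 mol, so m = 7.507 × 63.55 = 477.1 g.
Volume = m/ρ = 477.1 / 8.96 = 53.25 cm³.
Thickness = V/A = 53.25 / 114 = 0.467 cm = 4670 μm.

4670 μm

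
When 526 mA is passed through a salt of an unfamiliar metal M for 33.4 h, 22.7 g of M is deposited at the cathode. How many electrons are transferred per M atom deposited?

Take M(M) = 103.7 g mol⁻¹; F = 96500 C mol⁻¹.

3

Q = I·t = 0.5260 A × 120240 s = 63250 C, so n(e⁻) = 63250/96500 = 0.6554 mol.
n(M) deposited = 22.7 / 103.7 = 0.2189 mol.
Electrons per atom = n(e⁻)/n(M) = 0.6554 / 0.2189 = 2.99 ≈ 3, so the ion is M³⁺.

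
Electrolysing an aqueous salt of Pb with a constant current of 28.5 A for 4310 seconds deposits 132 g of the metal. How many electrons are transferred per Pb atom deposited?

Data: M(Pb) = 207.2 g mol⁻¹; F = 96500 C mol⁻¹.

2

Q = I·t = 28.50 A × 4310.0 s = 122800 C, so n(e⁻) = 122800/96500 = 1.273 mol.
n(Pb) deposited = 132 / 207.2 = 0.6371 mol.
Electrons per atom = n(e⁻)/n(Pb) = 1.273 / 0.6371 = 2.00 ≈ 2, so the ion is Pb²⁺.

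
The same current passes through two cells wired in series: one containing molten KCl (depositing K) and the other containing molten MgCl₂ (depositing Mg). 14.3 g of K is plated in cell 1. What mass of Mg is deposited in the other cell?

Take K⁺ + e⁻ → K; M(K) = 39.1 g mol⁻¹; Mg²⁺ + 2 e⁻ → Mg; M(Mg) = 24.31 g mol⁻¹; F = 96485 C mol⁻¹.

4.45 g

n(K) = 14.3 / 39.1 = 0.3657 mol.
Since K⁺ + e⁻ → K, n(e⁻) passed = 1 × 0.3657 = 0.3657 mol.
Cells in series carry the same charge, so the same 0.3657 mol of electrons passes through cell 2.
Mg²⁺ + 2 e⁻ → Mg, so n(Mg) = 0.3657 / 2 = 0.1829 mol.
m(Mg) = 0.1829 × 24.31 = 4.45 g.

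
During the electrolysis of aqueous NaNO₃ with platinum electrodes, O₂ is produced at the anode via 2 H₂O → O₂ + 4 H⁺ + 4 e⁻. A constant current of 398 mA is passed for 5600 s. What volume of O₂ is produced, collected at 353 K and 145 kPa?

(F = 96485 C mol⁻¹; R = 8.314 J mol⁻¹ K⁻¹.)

Q = I·t = 0.3980 A × 5600.0 s = 2229 C.
n(e⁻) = Q/F = 2229 / 96485 = 0.02310 mol.
4 electrons are transferred per O₂ molecule, so n(O₂) = 0.02310 / 4 = 0.005775 mol.
V = nRT/P = (0.005775 × 8.314 × 353) / (145 × 10³ Pa) = 1.17 × 10⁻⁴ m³ = 0.117 L.

0.117 L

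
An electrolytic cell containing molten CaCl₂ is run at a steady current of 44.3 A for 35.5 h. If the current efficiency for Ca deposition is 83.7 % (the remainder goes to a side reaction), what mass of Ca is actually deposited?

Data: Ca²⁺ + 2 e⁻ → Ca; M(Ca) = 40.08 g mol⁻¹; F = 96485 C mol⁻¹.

Q = I·t = 44.30 × 127800 = 5662000 C.
n(e⁻) = 5662000/96485 = 58.68 mol; theoretically n(Ca) = 58.68/2 = 29.34 mol, m_theo = 1176 g.
At 83.7 % efficiency, m_actual = 0.837 × 1176 = 984 g.

984 g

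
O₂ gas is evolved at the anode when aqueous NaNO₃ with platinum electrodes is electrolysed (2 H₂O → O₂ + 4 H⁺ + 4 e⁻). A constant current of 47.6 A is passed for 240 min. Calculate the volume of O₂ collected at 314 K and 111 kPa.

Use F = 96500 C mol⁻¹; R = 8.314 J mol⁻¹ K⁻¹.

41.8 L

Q = I·t = 47.60 A × 14400 s = 685400 C.
n(e⁻) = Q/F = 685400 / 96500 = 7.103 mol.
4 electrons are transferred per O₂ molecule, so n(O₂) = 7.103 / 4 = 1.776 mol.
V = nRT/P = (1.776 × 8.314 × 314) / (111 × 10³ Pa) = 0.0418 m³ = 41.8 L.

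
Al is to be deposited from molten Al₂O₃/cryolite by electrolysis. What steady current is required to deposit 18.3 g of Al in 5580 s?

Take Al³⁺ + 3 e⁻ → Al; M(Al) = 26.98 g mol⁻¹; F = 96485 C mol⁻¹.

35.2 A

n(Al) = 18.3 / 26.98 = 0.6783 mol.
n(e⁻) = 3 × 0.6783 = 2.035 mol.
Q = n(e⁻)·F = 2.035 × 96485 = 196300 C.
I = Q/t = 196300 / 5580.0 s = 35.2 A.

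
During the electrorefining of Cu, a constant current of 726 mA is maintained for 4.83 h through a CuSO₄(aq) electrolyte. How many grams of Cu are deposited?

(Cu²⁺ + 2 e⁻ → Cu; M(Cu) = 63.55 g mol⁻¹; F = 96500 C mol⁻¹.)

Q = I·t = 0.7260 A × 17388 s = 12620 C.
n(e⁻) = Q/F = 12620 / 96500 = 0.1308 mol.
Cu²⁺ + 2 e⁻ → Cu, so n(Cu) = n(e⁻)/2 = 0.06541 mol.
m = n·M = 0.06541 × 63.55 = 4.16 g.

4.16 g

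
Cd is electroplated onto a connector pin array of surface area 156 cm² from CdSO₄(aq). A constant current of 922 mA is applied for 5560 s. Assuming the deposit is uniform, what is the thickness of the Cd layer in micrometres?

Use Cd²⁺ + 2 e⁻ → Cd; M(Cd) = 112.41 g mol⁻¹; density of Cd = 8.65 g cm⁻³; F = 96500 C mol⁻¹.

Q = I·t = 0.9220 × 5560.0 = 5126 C; n(e⁻) = 0.05312 mol.
n(Cd) = n(e⁻)/2 = 0.02656 mol, so m = 0.02656 × 112.41 = 2.986 g.
Volume = m/ρ = 2.986 / 8.65 = 0.3452 cm³.
Thickness = V/A = 0.3452 / 156 = 0.00221 cm = 22.1 μm.

22.1 μm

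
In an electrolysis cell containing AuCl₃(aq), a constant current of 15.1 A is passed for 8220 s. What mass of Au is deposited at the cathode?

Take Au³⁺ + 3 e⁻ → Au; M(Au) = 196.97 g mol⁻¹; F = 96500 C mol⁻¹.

84.5 g

Q = I·t = 15.10 A × 8220.0 s = 124100 C.
n(e⁻) = Q/F = 124100 / 96500 = 1.286 mol.
Au³⁺ + 3 e⁻ → Au, so n(Au) = n(e⁻)/3 = 0.4287 mol.
m = n·M = 0.4287 × 196.97 = 84.5 g.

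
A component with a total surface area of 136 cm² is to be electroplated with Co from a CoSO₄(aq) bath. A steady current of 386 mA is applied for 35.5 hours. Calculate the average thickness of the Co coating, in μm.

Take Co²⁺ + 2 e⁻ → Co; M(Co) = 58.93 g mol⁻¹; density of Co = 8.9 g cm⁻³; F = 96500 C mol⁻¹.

Q = I·t = 0.3860 × 127800 = 49330 C; n(e⁻) = 0.5112 mol.
n(Co) = n(e⁻)/2 = 0.2556 mol, so m = 0.2556 × 58.93 = 15.06 g.
Volume = m/ρ = 15.06 / 8.9 = 1.692 cm³.
Thickness = V/A = 1.692 / 136 = 0.0124 cm = 124 μm.

124 μm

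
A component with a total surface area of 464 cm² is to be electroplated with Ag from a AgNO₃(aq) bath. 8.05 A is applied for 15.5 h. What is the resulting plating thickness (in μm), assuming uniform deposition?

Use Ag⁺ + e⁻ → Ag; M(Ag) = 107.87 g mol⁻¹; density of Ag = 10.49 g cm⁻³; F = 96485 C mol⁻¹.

Q = I·t = 8.050 × 55800 = 449200 C; n(e⁻) = 4.656 mol.
n(Ag) = n(e⁻)/1 = 4.656 mol, so m = 4.656 × 107.87 = 502.2 g.
Volume = m/ρ = 502.2 / 10.49 = 47.87 cm³.
Thickness = V/A = 47.87 / 464 = 0.103 cm = 1030 μm.

1030 μm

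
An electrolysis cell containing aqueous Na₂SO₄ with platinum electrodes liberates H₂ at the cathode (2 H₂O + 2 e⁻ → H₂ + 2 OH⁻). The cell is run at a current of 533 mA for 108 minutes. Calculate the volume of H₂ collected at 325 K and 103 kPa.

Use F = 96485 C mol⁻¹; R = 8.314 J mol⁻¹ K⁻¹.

0.470 L

Q = I·t = 0.5330 A × 6480.0 s = 3454 C.
n(e⁻) = Q/F = 3454 / 96485 = 0.03580 mol.
2 electrons are transferred per H₂ molecule, so n(H₂) = 0.03580 / 2 = 0.01790 mol.
V = nRT/P = (0.01790 × 8.314 × 325) / (103 × 10³ Pa) = 4.70 × 10⁻⁴ m³ = 0.470 L.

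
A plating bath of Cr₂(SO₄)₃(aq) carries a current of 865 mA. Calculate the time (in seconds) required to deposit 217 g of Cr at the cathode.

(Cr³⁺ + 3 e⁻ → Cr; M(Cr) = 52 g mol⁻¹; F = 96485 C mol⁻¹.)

n(Cr) = m/M = 217 / 52 = 4.173 mol.
Each Cr atom requires 3 electrons, so n(e⁻) = 3 × 4.173 = 12.52 mol.
Q = n(e⁻)·F = 12.52 × 96485 = 1208000 C.
t = Q/I = 1208000 / 0.8650 A = 1396000 s.

1.40 × 10⁶ s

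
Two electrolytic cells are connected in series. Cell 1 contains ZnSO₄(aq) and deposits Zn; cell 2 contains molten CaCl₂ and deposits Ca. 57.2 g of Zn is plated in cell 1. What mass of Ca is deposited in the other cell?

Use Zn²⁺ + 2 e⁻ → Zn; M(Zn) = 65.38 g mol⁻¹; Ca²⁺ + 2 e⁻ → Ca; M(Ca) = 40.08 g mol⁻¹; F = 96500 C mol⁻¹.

35.1 g

n(Zn) = 57.2 / 65.38 = 0.8749 mol.
Since Zn²⁺ + 2 e⁻ → Zn, n(e⁻) passed = 2 × 0.8749 = 1.750 mol.
Cells in series carry the same charge, so the same 1.750 mol of electrons passes through cell 2.
Ca²⁺ + 2 e⁻ → Ca, so n(Ca) = 1.750 / 2 = 0.8749 mol.
m(Ca) = 0.8749 × 40.08 = 35.1 g.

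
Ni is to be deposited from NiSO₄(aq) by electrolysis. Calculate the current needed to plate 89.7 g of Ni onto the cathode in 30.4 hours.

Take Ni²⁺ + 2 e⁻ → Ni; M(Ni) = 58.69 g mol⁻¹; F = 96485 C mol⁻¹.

n(Ni) = 89.7 / 58.69 = 1.528 mol.
n(e⁻) = 2 × 1.528 = 3.057 mol.
Q = n(e⁻)·F = 3.057 × 96485 = 294900 C.
I = Q/t = 294900 / 109440 s = 2.69 A.

2.69 A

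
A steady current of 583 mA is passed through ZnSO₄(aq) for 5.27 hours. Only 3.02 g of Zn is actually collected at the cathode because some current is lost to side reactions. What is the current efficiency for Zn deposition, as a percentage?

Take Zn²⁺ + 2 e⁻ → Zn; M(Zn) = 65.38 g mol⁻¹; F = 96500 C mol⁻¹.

Q = I·t = 0.5830 × 18972 = 11060 C; n(e⁻) = 11060/96500 = 0.1146 mol.
Theoretical n(Zn) = n(e⁻)/2 = 0.05731 mol, i.e. m_theo = 0.05731 × 65.38 = 3.747 g.
Efficiency = m_actual / m_theo = 3.02 / 3.747 = 80.6 %.

80.6 %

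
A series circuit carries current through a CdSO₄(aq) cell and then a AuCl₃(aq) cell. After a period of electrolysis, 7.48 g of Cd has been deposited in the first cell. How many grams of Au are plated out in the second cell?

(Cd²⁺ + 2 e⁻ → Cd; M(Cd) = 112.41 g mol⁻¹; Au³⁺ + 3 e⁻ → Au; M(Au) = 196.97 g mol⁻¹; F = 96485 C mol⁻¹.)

n(Cd) = 7.48 / 112.41 = 0.06654 mol.
Since Cd²⁺ + 2 e⁻ → Cd, n(e⁻) passed = 2 × 0.06654 = 0.1331 mol.
Cells in series carry the same charge, so the same 0.1331 mol of electrons passes through cell 2.
Au³⁺ + 3 e⁻ → Au, so n(Au) = 0.1331 / 3 = 0.04436 mol.
m(Au) = 0.04436 × 196.97 = 8.74 g.

8.74 g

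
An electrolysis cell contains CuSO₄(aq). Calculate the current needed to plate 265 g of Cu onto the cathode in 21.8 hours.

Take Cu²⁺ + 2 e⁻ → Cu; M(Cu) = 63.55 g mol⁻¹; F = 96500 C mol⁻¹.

10.3 A

n(Cu) = 265 / 63.55 = 4.170 mol.
n(e⁻) = 2 × 4.170 = 8.340 mol.
Q = n(e⁻)·F = 8.340 × 96500 = 804800 C.
I = Q/t = 804800 / 78480 s = 10.3 A.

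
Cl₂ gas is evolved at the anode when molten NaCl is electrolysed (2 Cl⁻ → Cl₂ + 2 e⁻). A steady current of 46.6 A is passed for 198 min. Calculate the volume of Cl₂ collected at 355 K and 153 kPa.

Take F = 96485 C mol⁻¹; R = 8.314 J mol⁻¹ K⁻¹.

Q = I·t = 46.60 A × 11880 s = 553600 C.
n(e⁻) = Q/F = 553600 / 96485 = 5.738 mol.
2 electrons are transferred per Cl₂ molecule, so n(Cl₂) = 5.738 / 2 = 2.869 mol.
V = nRT/P = (2.869 × 8.314 × 355) / (153 × 10³ Pa) = 0.0553 m³ = 55.3 L.

55.3 L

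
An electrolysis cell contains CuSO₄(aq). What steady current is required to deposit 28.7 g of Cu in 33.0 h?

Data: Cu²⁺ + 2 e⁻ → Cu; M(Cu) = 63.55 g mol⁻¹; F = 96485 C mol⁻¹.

n(Cu) = 28.7 / 63.55 = 0.4516 mol.
n(e⁻) = 2 × 0.4516 = 0.9032 mol.
Q = n(e⁻)·F = 0.9032 × 96485 = 87150 C.
I = Q/t = 87150 / 118800 s = 0.734 A.

0.734 A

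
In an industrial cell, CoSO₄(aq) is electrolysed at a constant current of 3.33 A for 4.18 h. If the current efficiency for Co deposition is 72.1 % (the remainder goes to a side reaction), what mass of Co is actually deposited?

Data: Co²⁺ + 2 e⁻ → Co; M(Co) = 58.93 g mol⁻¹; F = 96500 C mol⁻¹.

11.0 g

Q = I·t = 3.330 × 15048 = 50110 C.
n(e⁻) = 50110/96500 = 0.5193 mol; theoretically n(Co) = 0.5193/2 = 0.2596 mol, m_theo = 15.30 g.
At 72.1 % efficiency, m_actual = 0.721 × 15.30 = 11.0 g.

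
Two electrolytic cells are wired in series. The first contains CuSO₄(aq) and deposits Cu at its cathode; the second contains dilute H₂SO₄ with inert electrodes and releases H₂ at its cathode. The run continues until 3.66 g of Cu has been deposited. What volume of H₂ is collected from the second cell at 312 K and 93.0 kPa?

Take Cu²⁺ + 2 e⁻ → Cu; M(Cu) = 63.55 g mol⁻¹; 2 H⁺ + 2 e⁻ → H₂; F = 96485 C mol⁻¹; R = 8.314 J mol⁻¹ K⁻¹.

1.61 L

n(Cu) = 3.66 / 63.55 = 0.05759 mol, so n(e⁻) = 2 × 0.05759 = 0.1152 mol.
The cells are in series, so the same 0.1152 mol of electrons passes through the second cell.
2 H⁺ + 2 e⁻ → H₂ — 2 mol e⁻ per mol H₂, so n(H₂) = 0.1152/2 = 0.05759 mol.
V = nRT/P = (0.05759 × 8.314 × 312) / (93.0 × 10³) = 0.00161 m³ = 1.61 L.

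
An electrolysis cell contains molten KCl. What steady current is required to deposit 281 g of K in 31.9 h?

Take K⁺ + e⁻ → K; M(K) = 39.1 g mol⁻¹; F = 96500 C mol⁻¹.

6.04 A

n(K) = 281 / 39.1 = 7.187 mol.
n(e⁻) = 1 × 7.187 = 7.187 mol.
Q = n(e⁻)·F = 7.187 × 96500 = 693500 C.
I = Q/t = 693500 / 114840 s = 6.04 A.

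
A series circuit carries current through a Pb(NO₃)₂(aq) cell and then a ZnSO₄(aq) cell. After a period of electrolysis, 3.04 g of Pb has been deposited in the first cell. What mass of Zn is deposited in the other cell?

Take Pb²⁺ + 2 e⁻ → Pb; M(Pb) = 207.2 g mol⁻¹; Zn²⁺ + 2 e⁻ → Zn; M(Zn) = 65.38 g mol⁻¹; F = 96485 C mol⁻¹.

n(Pb) = 3.04 / 207.2 = 0.01467 mol.
Since Pb²⁺ + 2 e⁻ → Pb, n(e⁻) passed = 2 × 0.01467 = 0.02934 mol.
Cells in series carry the same charge, so the same 0.02934 mol of electrons passes through cell 2.
Zn²⁺ + 2 e⁻ → Zn, so n(Zn) = 0.02934 / 2 = 0.01467 mol.
m(Zn) = 0.01467 × 65.38 = 0.959 g.

0.959 g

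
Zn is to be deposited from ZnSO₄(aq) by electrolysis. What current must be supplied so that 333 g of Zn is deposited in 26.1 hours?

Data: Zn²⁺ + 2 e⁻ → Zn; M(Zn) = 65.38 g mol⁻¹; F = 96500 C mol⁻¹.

n(Zn) = 333 / 65.38 = 5.093 mol.
n(e⁻) = 2 × 5.093 = 10.19 mol.
Q = n(e⁻)·F = 10.19 × 96500 = 983000 C.
I = Q/t = 983000 / 93960 s = 10.5 A.

10.5 A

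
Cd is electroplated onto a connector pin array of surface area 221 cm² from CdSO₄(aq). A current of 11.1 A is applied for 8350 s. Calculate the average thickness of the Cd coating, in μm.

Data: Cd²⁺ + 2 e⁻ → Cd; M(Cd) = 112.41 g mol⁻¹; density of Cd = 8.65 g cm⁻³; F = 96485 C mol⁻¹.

Q = I·t = 11.10 × 8350.0 = 92680 C; n(e⁻) = 0.9606 mol.
n(Cd) = n(e⁻)/2 = 0.4803 mol, so m = 0.4803 × 112.41 = 53.99 g.
Volume = m/ρ = 53.99 / 8.65 = 6.242 cm³.
Thickness = V/A = 6.242 / 221 = 0.0282 cm = 282 μm.

282 μm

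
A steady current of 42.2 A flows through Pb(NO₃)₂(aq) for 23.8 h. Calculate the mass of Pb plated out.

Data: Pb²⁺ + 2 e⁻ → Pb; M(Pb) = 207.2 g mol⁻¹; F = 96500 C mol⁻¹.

Q = I·t = 42.20 A × 85680 s = 3616000 C.
n(e⁻) = Q/F = 3616000 / 96500 = 37.47 mol.
Pb²⁺ + 2 e⁻ → Pb, so n(Pb) = n(e⁻)/2 = 18.73 mol.
m = n·M = 18.73 × 207.2 = 3880 g.

3880 g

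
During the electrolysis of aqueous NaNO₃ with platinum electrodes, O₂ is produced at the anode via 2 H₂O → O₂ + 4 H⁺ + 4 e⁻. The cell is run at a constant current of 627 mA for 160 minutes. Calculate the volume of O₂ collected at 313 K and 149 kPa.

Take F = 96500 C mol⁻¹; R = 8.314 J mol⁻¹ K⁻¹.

Q = I·t = 0.6270 A × 9600.0 s = 6019 C.
n(e⁻) = Q/F = 6019 / 96500 = 0.06238 mol.
4 electrons are transferred per O₂ molecule, so n(O₂) = 0.06238 / 4 = 0.01559 mol.
V = nRT/P = (0.01559 × 8.314 × 313) / (149 × 10³ Pa) = 2.72 × 10⁻⁴ m³ = 0.272 L.

0.272 L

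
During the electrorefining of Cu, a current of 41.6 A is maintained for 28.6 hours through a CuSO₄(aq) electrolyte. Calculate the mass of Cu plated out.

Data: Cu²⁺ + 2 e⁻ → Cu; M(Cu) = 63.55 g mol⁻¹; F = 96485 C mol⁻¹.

1410 g

Q = I·t = 41.60 A × 102960 s = 4283000 C.
n(e⁻) = Q/F = 4283000 / 96485 = 44.39 mol.
Cu²⁺ + 2 e⁻ → Cu, so n(Cu) = n(e⁻)/2 = 22.20 mol.
m = n·M = 22.20 × 63.55 = 1410 g.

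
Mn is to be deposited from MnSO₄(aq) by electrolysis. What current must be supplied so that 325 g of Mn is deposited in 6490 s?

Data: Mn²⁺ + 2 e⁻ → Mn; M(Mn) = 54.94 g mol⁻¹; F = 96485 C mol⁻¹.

n(Mn) = 325 / 54.94 = 5.916 mol.
n(e⁻) = 2 × 5.916 = 11.83 mol.
Q = n(e⁻)·F = 11.83 × 96485 = 1142000 C.
I = Q/t = 1142000 / 6490.0 s = 176 A.

176 A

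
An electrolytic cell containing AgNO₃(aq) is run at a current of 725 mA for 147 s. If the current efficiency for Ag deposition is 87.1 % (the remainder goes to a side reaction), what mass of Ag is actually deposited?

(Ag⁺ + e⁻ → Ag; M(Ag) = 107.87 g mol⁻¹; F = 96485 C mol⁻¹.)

0.104 g

Q = I·t = 0.7250 × 147.00 = 106.6 C.
n(e⁻) = 106.6/96485 = 0.001105 mol; theoretically n(Ag) = 0.001105/1 = 0.001105 mol, m_theo = 0.1192 g.
At 87.1 % efficiency, m_actual = 0.871 × 0.1192 = 0.104 g.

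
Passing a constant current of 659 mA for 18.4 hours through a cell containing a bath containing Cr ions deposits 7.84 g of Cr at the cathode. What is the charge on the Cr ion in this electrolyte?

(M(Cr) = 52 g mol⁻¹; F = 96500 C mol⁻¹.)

+3

Q = I·t = 0.6590 A × 66240 s = 43650 C, so n(e⁻) = 43650/96500 = 0.4524 mol.
n(Cr) deposited = 7.84 / 52 = 0.1508 mol.
Electrons per atom = n(e⁻)/n(Cr) = 0.4524 / 0.1508 = 3.00 ≈ 3, so the ion is Cr³⁺.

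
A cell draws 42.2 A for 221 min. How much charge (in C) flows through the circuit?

5.60 × 10⁵ C

Q = I·t = 42.20 A × 13260 s = 5.60 × 10⁵ C.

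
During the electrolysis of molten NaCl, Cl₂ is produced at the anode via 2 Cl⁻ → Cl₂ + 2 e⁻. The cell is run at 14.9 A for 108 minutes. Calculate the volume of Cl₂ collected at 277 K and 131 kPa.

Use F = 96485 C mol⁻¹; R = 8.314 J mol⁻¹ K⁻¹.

Q = I·t = 14.90 A × 6480.0 s = 96550 C.
n(e⁻) = Q/F = 96550 / 96485 = 1.001 mol.
2 electrons are transferred per Cl₂ molecule, so n(Cl₂) = 1.001 / 2 = 0.5003 mol.
V = nRT/P = (0.5003 × 8.314 × 277) / (131 × 10³ Pa) = 0.00880 m³ = 8.80 L.

8.80 L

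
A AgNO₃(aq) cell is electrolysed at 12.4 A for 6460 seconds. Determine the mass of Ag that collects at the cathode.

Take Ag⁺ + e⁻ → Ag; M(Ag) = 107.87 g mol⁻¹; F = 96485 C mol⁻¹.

Q = I·t = 12.40 A × 6460.0 s = 80100 C.
n(e⁻) = Q/F = 80100 / 96485 = 0.8302 mol.
Ag⁺ + e⁻ → Ag, so n(Ag) = n(e⁻)/1 = 0.8302 mol.
m = n·M = 0.8302 × 107.87 = 89.6 g.

89.6 g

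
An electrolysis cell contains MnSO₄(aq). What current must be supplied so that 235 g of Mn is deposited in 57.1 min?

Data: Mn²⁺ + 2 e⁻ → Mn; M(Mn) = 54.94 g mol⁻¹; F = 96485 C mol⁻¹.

241 A

n(Mn) = 235 / 54.94 = 4.277 mol.
n(e⁻) = 2 × 4.277 = 8.555 mol.
Q = n(e⁻)·F = 8.555 × 96485 = 825400 C.
I = Q/t = 825400 / 3426.0 s = 241 A.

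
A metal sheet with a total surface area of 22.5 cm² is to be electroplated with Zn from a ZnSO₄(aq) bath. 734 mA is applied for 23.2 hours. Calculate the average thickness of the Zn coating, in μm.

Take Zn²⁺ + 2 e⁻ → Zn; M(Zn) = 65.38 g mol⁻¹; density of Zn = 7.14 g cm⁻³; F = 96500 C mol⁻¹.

Q = I·t = 0.7340 × 83520 = 61300 C; n(e⁻) = 0.6353 mol.
n(Zn) = n(e⁻)/2 = 0.3176 mol, so m = 0.3176 × 65.38 = 20.77 g.
Volume = m/ρ = 20.77 / 7.14 = 2.909 cm³.
Thickness = V/A = 2.909 / 22.5 = 0.129 cm = 1290 μm.

1290 μm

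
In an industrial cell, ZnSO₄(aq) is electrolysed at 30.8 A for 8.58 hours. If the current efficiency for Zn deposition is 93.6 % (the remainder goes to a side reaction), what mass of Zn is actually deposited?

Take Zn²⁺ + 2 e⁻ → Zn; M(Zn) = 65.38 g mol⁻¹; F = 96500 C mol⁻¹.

302 g

Q = I·t = 30.80 × 30888 = 951400 C.
n(e⁻) = 951400/96500 = 9.859 mol; theoretically n(Zn) = 9.859/2 = 4.929 mol, m_theo = 322.3 g.
At 93.6 % efficiency, m_actual = 0.936 × 322.3 = 302 g.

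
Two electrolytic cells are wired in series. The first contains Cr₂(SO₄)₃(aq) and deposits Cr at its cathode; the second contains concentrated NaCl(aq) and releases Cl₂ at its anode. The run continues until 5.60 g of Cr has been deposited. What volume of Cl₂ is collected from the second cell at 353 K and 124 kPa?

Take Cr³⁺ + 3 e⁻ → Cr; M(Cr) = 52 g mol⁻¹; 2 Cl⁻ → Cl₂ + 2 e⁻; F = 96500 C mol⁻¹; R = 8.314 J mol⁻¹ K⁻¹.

3.82 L

n(Cr) = 5.60 / 52 = 0.1077 mol, so n(e⁻) = 3 × 0.1077 = 0.3231 mol.
The cells are in series, so the same 0.3231 mol of electrons passes through the second cell.
2 Cl⁻ → Cl₂ + 2 e⁻ — 2 mol e⁻ per mol Cl₂, so n(Cl₂) = 0.3231/2 = 0.1615 mol.
V = nRT/P = (0.1615 × 8.314 × 353) / (124 × 10³) = 0.00382 m³ = 3.82 L.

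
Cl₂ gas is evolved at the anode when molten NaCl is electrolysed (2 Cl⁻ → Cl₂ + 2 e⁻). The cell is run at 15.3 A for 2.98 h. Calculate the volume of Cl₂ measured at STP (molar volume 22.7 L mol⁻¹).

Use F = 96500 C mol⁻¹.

19.3 L

Q = I·t = 15.30 A × 10728 s = 164100 C.
n(e⁻) = Q/F = 164100 / 96500 = 1.701 mol.
2 electrons are transferred per Cl₂ molecule, so n(Cl₂) = 1.701 / 2 = 0.8505 mol.
V = n × V_m = 0.8505 × 22.7 = 19.3 L.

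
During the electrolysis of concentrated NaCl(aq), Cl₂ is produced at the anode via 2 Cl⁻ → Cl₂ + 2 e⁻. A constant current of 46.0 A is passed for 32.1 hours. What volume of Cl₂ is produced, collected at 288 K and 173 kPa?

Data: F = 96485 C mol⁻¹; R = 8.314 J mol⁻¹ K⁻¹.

Q = I·t = 46.00 A × 115560 s = 5316000 C.
n(e⁻) = Q/F = 5316000 / 96485 = 55.09 mol.
2 electrons are transferred per Cl₂ molecule, so n(Cl₂) = 55.09 / 2 = 27.55 mol.
V = nRT/P = (27.55 × 8.314 × 288) / (173 × 10³ Pa) = 0.381 m³ = 381 L.

381 L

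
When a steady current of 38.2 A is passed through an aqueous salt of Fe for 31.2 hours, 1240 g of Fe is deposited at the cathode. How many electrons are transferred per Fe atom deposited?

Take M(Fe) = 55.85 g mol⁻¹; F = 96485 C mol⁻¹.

2

Q = I·t = 38.20 A × 112320 s = 4291000 C, so n(e⁻) = 4291000/96485 = 44.47 mol.
n(Fe) deposited = 1240 / 55.85 = 22.20 mol.
Electrons per atom = n(e⁻)/n(Fe) = 44.47 / 22.20 = 2.00 ≈ 2, so the ion is Fe²⁺.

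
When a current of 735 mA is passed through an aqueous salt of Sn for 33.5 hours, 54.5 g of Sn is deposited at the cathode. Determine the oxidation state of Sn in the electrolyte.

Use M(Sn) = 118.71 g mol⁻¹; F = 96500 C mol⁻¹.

Q = I·t = 0.7350 A × 120600 s = 88640 C, so n(e⁻) = 88640/96500 = 0.9186 mol.
n(Sn) deposited = 54.5 / 118.71 = 0.4591 mol.
Electrons per atom = n(e⁻)/n(Sn) = 0.9186 / 0.4591 = 2.00 ≈ 2, so the ion is Sn²⁺.

+2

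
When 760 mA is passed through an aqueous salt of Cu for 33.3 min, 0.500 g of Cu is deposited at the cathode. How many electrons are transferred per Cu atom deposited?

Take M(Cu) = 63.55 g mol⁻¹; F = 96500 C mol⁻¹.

Q = I·t = 0.7600 A × 1998.0 s = 1518 C, so n(e⁻) = 1518/96500 = 0.01574 mol.
n(Cu) deposited = 0.500 / 63.55 = 0.007868 mol.
Electrons per atom = n(e⁻)/n(Cu) = 0.01574 / 0.007868 = 2.00 ≈ 2, so the ion is Cu²⁺.

2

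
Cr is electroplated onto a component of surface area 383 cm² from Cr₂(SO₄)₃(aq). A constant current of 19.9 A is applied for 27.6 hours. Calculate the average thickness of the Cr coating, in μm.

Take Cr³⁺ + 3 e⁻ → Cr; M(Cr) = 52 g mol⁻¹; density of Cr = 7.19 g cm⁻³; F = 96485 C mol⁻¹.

Q = I·t = 19.90 × 99360 = 1977000 C; n(e⁻) = 20.49 mol.
n(Cr) = n(e⁻)/3 = 6.831 mol, so m = 6.831 × 52 = 355.2 g.
Volume = m/ρ = 355.2 / 7.19 = 49.40 cm³.
Thickness = V/A = 49.40 / 383 = 0.129 cm = 1290 μm.

1290 μm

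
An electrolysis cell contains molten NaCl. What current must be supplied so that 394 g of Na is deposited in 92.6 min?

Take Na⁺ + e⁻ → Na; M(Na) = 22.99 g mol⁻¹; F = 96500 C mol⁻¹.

n(Na) = 394 / 22.99 = 17.14 mol.
n(e⁻) = 1 × 17.14 = 17.14 mol.
Q = n(e⁻)·F = 17.14 × 96500 = 1654000 C.
I = Q/t = 1654000 / 5556.0 s = 298 A.

298 A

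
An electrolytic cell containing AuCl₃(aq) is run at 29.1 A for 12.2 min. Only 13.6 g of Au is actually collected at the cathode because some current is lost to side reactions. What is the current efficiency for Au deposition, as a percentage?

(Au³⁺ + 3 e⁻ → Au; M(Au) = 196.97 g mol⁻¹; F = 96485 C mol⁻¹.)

93.8 %

Q = I·t = 29.10 × 732.00 = 21300 C; n(e⁻) = 21300/96485 = 0.2208 mol.
Theoretical n(Au) = n(e⁻)/3 = 0.07359 mol, i.e. m_theo = 0.07359 × 196.97 = 14.50 g.
Efficiency = m_actual / m_theo = 13.6 / 14.50 = 93.8 %.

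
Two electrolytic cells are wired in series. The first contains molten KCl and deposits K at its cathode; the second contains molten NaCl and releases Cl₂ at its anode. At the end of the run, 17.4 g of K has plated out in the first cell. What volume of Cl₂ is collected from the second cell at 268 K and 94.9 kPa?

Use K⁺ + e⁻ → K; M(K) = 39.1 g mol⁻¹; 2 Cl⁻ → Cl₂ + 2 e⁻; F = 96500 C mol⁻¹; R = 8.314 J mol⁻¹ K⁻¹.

n(K) = 17.4 / 39.1 = 0.4450 mol, so n(e⁻) = 1 × 0.4450 = 0.4450 mol.
The cells are in series, so the same 0.4450 mol of electrons passes through the second cell.
2 Cl⁻ → Cl₂ + 2 e⁻ — 2 mol e⁻ per mol Cl₂, so n(Cl₂) = 0.4450/2 = 0.2225 mol.
V = nRT/P = (0.2225 × 8.314 × 268) / (94.9 × 10³) = 0.00522 m³ = 5.22 L.

5.22 L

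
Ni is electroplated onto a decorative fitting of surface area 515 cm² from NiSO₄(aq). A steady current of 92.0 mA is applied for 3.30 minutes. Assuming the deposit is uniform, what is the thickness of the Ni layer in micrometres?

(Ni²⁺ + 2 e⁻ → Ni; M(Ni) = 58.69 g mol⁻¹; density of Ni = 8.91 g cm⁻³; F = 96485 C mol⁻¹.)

0.0121 μm

Q = I·t = 0.09200 × 198.00 = 18.22 C; n(e⁻) = 0.0001888 mol.
n(Ni) = n(e⁻)/2 = 0.00009440 mol, so m = 0.00009440 × 58.69 = 0.005540 g.
Volume = m/ρ = 0.005540 / 8.91 = 0.0006218 cm³.
Thickness = V/A = 0.0006218 / 515 = 1.21 × 10⁻⁶ cm = 0.0121 μm.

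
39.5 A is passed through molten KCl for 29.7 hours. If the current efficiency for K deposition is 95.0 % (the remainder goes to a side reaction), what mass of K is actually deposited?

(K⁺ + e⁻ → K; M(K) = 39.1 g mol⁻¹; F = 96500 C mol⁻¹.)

Q = I·t = 39.50 × 106920 = 4223000 C.
n(e⁻) = 4223000/96500 = 43.77 mol; theoretically n(K) = 43.77/1 = 43.77 mol, m_theo = 1711 g.
At 95.0 % efficiency, m_actual = 0.950 × 1711 = 1630 g.

1630 g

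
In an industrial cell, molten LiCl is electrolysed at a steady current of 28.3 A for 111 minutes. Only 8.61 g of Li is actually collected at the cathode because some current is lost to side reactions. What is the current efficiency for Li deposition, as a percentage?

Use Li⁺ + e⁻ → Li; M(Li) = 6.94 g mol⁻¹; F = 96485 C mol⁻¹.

63.5 %

Q = I·t = 28.30 × 6660.0 = 188500 C; n(e⁻) = 188500/96485 = 1.953 mol.
Theoretical n(Li) = n(e⁻)/1 = 1.953 mol, i.e. m_theo = 1.953 × 6.94 = 13.56 g.
Efficiency = m_actual / m_theo = 8.61 / 13.56 = 63.5 %.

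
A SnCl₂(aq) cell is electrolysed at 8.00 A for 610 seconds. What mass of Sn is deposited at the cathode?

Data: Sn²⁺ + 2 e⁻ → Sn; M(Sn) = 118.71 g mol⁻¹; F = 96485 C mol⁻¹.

3.00 g

Q = I·t = 8.000 A × 610.00 s = 4880 C.
n(e⁻) = Q/F = 4880 / 96485 = 0.05058 mol.
Sn²⁺ + 2 e⁻ → Sn, so n(Sn) = n(e⁻)/2 = 0.02529 mol.
m = n·M = 0.02529 × 118.71 = 3.00 g.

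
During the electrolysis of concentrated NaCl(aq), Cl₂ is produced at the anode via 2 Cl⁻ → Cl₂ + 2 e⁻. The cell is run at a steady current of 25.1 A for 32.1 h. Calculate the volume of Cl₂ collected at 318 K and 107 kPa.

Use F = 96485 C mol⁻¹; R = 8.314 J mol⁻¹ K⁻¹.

Q = I·t = 25.10 A × 115560 s = 2901000 C.
n(e⁻) = Q/F = 2901000 / 96485 = 30.06 mol.
2 electrons are transferred per Cl₂ molecule, so n(Cl₂) = 30.06 / 2 = 15.03 mol.
V = nRT/P = (15.03 × 8.314 × 318) / (107 × 10³ Pa) = 0.371 m³ = 371 L.

371 L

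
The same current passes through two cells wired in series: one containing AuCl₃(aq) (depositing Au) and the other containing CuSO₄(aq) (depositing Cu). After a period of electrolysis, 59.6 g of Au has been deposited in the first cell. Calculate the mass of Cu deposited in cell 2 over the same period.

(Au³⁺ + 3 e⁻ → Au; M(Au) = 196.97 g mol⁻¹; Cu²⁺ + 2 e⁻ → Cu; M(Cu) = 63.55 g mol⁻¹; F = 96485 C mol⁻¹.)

28.8 g

n(Au) = 59.6 / 196.97 = 0.3026 mol.
Since Au³⁺ + 3 e⁻ → Au, n(e⁻) passed = 3 × 0.3026 = 0.9078 mol.
Cells in series carry the same charge, so the same 0.9078 mol of electrons passes through cell 2.
Cu²⁺ + 2 e⁻ → Cu, so n(Cu) = 0.9078 / 2 = 0.4539 mol.
m(Cu) = 0.4539 × 63.55 = 28.8 g.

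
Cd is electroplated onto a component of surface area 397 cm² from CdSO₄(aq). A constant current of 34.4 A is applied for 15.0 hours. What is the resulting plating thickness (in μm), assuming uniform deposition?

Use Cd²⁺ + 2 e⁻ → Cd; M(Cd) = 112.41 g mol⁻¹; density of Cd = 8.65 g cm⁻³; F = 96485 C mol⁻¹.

3150 μm

Q = I·t = 34.40 × 54000 = 1858000 C; n(e⁻) = 19.25 mol.
n(Cd) = n(e⁻)/2 = 9.626 mol, so m = 9.626 × 112.41 = 1082 g.
Volume = m/ρ = 1082 / 8.65 = 125.1 cm³.
Thickness = V/A = 125.1 / 397 = 0.315 cm = 3150 μm.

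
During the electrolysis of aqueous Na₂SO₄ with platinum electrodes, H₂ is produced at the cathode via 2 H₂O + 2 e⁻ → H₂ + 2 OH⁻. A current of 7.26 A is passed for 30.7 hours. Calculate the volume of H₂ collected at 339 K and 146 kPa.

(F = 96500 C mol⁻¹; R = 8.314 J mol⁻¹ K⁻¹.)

Q = I·t = 7.260 A × 110520 s = 802400 C.
n(e⁻) = Q/F = 802400 / 96500 = 8.315 mol.
2 electrons are transferred per H₂ molecule, so n(H₂) = 8.315 / 2 = 4.157 mol.
V = nRT/P = (4.157 × 8.314 × 339) / (146 × 10³ Pa) = 0.0803 m³ = 80.3 L.

80.3 L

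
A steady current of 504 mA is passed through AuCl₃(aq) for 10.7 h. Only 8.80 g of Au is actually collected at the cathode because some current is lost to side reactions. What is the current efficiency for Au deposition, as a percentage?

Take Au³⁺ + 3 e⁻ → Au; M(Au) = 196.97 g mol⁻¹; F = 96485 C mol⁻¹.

66.6 %

Q = I·t = 0.5040 × 38520 = 19410 C; n(e⁻) = 19410/96485 = 0.2012 mol.
Theoretical n(Au) = n(e⁻)/3 = 0.06707 mol, i.e. m_theo = 0.06707 × 196.97 = 13.21 g.
Efficiency = m_actual / m_theo = 8.80 / 13.21 = 66.6 %.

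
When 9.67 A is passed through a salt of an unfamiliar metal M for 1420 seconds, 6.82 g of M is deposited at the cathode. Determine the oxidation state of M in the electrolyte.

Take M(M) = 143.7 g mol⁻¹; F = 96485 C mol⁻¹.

Q = I·t = 9.670 A × 1420.0 s = 13730 C, so n(e⁻) = 13730/96485 = 0.1423 mol.
n(M) deposited = 6.82 / 143.7 = 0.04746 mol.
Electrons per atom = n(e⁻)/n(M) = 0.1423 / 0.04746 = 3.00 ≈ 3, so the ion is M³⁺.

+3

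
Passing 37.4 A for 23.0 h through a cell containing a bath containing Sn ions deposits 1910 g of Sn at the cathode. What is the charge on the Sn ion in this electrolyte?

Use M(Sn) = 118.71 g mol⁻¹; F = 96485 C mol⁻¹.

Q = I·t = 37.40 A × 82800 s = 3097000 C, so n(e⁻) = 3097000/96485 = 32.10 mol.
n(Sn) deposited = 1910 / 118.71 = 16.09 mol.
Electrons per atom = n(e⁻)/n(Sn) = 32.10 / 16.09 = 1.99 ≈ 2, so the ion is Sn²⁺.

+2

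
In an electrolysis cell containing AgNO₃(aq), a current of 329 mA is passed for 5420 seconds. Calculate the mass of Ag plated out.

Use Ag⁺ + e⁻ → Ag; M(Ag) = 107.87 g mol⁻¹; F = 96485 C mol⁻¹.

Q = I·t = 0.3290 A × 5420.0 s = 1783 C.
n(e⁻) = Q/F = 1783 / 96485 = 0.01848 mol.
Ag⁺ + e⁻ → Ag, so n(Ag) = n(e⁻)/1 = 0.01848 mol.
m = n·M = 0.01848 × 107.87 = 1.99 g.

1.99 g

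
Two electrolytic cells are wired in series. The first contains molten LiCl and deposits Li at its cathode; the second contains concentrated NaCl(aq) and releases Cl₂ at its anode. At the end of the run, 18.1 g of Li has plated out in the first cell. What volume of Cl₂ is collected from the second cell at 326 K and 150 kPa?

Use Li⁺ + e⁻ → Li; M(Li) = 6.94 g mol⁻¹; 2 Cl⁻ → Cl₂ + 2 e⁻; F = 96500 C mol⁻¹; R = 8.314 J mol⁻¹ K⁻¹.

n(Li) = 18.1 / 6.94 = 2.608 mol, so n(e⁻) = 1 × 2.608 = 2.608 mol.
The cells are in series, so the same 2.608 mol of electrons passes through the second cell.
2 Cl⁻ → Cl₂ + 2 e⁻ — 2 mol e⁻ per mol Cl₂, so n(Cl₂) = 2.608/2 = 1.304 mol.
V = nRT/P = (1.304 × 8.314 × 326) / (150 × 10³) = 0.0236 m³ = 23.6 L.

23.6 L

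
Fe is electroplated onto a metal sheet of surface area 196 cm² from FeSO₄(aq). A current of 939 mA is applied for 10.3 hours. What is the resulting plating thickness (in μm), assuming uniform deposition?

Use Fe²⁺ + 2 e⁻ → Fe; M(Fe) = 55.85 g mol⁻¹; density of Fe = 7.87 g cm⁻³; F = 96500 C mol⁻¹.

65.3 μm

Q = I·t = 0.9390 × 37080 = 34820 C; n(e⁻) = 0.3608 mol.
n(Fe) = n(e⁻)/2 = 0.1804 mol, so m = 0.1804 × 55.85 = 10.08 g.
Volume = m/ρ = 10.08 / 7.87 = 1.280 cm³.
Thickness = V/A = 1.280 / 196 = 0.00653 cm = 65.3 μm.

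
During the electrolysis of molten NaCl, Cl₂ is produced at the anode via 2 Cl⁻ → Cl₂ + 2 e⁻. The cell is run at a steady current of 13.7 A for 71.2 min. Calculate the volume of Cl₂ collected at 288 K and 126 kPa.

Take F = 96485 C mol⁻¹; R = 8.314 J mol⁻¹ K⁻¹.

5.76 L

Q = I·t = 13.70 A × 4272.0 s = 58530 C.
n(e⁻) = Q/F = 58530 / 96485 = 0.6066 mol.
2 electrons are transferred per Cl₂ molecule, so n(Cl₂) = 0.6066 / 2 = 0.3033 mol.
V = nRT/P = (0.3033 × 8.314 × 288) / (126 × 10³ Pa) = 0.00576 m³ = 5.76 L.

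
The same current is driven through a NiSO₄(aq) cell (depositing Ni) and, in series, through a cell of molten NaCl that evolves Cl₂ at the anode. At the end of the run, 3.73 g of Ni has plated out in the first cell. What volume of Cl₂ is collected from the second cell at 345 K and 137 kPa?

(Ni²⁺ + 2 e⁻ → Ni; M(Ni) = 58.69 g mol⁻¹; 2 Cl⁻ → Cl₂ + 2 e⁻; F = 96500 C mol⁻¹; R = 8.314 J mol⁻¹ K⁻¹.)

1.33 L

n(Ni) = 3.73 / 58.69 = 0.06355 mol, so n(e⁻) = 2 × 0.06355 = 0.1271 mol.
The cells are in series, so the same 0.1271 mol of electrons passes through the second cell.
2 Cl⁻ → Cl₂ + 2 e⁻ — 2 mol e⁻ per mol Cl₂, so n(Cl₂) = 0.1271/2 = 0.06355 mol.
V = nRT/P = (0.06355 × 8.314 × 345) / (137 × 10³) = 0.00133 m³ = 1.33 L.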